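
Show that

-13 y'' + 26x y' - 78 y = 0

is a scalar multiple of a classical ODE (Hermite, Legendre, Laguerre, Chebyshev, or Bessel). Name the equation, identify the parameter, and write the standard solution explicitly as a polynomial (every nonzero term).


All three coefficients share the factor -13; dividing through by -13 gives  y'' - 2x y' + 6 y = 0.
This matches the Hermite equation y'' - 2x y' + 2n y = 0 with 2n = 6, so n = 3; the polynomial solution is H_3(x).
With y = sum_k a_k x^k, matching x^k gives (k+2)(k+1) a_{k+2} = 2(k - n) a_k = 2(k - 3) a_k. The right side vanishes at k = 3, so the series with the parity of 3 terminates at degree 3.
Standard normalization: leading coefficient of H_n is 2^n, so a_3 = 2^3 = 8. Work downward with a_k = (k+1)(k+2) a_{k+2} / (2(k - n)):
  a_1 = (2)(3)(8) / (2(1 - 3)) = 48/(-4) = -12
Hence H_3(x) = 8 x^3 - 12 x.

H_3(x); series = 8 x^3 - 12 x


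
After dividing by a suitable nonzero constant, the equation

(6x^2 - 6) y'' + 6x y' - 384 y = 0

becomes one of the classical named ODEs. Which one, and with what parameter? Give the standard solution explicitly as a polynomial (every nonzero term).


All three coefficients share the factor -6; dividing through by -6 gives  (1 - x^2) y'' - x y' + 64 y = 0.
This matches the Chebyshev equation (1 - x^2) y'' - x y' + n^2 y = 0 (note the -x y' term, not -2x y') with n^2 = 64, so n = 8; the polynomial solution is T_8(x).
With y = sum_k a_k x^k, matching x^k gives (k+2)(k+1) a_{k+2} = (k^2 - n^2) a_k = (k - 8)(k + 8) a_k. The right side vanishes at k = 8, so the series with the parity of 8 terminates at degree 8.
Standard normalization: leading coefficient of T_n is 2^(n-1), so a_8 = 2^7 = 128. Work downward with a_k = (k+1)(k+2) a_{k+2} / ((k - 8)(k + 8)):
  a_6 = (7)(8)(128) / ((6 - 8)(6 + 8)) = 7168/(-28) = -256
  a_4 = (5)(6)(-256) / ((4 - 8)(4 + 8)) = -7680/(-48) = 160
  a_2 = (3)(4)(160) / ((2 - 8)(2 + 8)) = 1920/(-60) = -32
  a_0 = (1)(2)(-32) / ((0 - 8)(0 + 8)) = -64/(-64) = 1
Hence T_8(x) = 128 x^8 - 256 x^6 + 160 x^4 - 32 x^2 + 1.

T_8(x); series = 128 x^8 - 256 x^6 + 160 x^4 - 32 x^2 + 1


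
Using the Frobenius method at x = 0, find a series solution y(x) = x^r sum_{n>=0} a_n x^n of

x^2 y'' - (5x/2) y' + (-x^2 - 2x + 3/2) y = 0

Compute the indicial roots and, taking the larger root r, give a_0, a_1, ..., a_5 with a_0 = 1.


Write in Frobenius form y'' + (p(x)/x) y' + (q(x)/x^2) y = 0:
  p(x) = -5/2,  q(x) = -x^2 - 2x + 3/2.
Indicial equation: r(r-1) + (-5/2) r + (3/2) = 0 -> roots r_1 = 3, r_2 = 1/2.
Take r = r_1 = 3. Let y(x) = x^r sum_{n>=0} a_n x^n with a_0 = 1.
Substitute y = x^r sum a_n x^n and match x^{r+n}. The recurrence is
  D(n) a_n - 2 a_{n-1} - 1 a_{n-2} = 0,  where D(n) = (r+n)(r+n-1) + (-5/2)(r+n) + (3/2).
  a_n = [2 a_{n-1} + 1 a_{n-2}] / D(n).
Since the indicial polynomial factors as (r - r_1)(r - r_2), D(n) = (r_1 + n - r_1)(r_1 + n - r_2) = n(n + 5/2).
Evaluating step by step (a_0 = 1):
  n = 1: D(1) = 1(1 + 5/2) = 7/2; numerator = 2(1) = 2; a_1 = (2)/(7/2) = 4/7
  n = 2: D(2) = 2(2 + 5/2) = 9; numerator = 2(4/7) + 1(1) = 15/7; a_2 = (15/7)/(9) = 5/21
  n = 3: D(3) = 3(3 + 5/2) = 33/2; numerator = 2(5/21) + 1(4/7) = 22/21; a_3 = (22/21)/(33/2) = 4/63
  n = 4: D(4) = 4(4 + 5/2) = 26; numerator = 2(4/63) + 1(5/21) = 23/63; a_4 = (23/63)/(26) = 23/1638
  n = 5: D(5) = 5(5 + 5/2) = 75/2; numerator = 2(23/1638) + 1(4/63) = 25/273; a_5 = (25/273)/(75/2) = 2/819

r = 3; a_0 = 1; a_1 = 4/7; a_2 = 5/21; a_3 = 4/63; a_4 = 23/1638; a_5 = 2/819


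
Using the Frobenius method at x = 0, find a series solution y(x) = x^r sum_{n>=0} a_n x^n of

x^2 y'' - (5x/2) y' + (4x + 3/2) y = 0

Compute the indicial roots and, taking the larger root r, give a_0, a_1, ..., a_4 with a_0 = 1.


Write in Frobenius form y'' + (p(x)/x) y' + (q(x)/x^2) y = 0:
  p(x) = -5/2,  q(x) = 4x + 3/2.
Indicial equation: r(r-1) + (-5/2) r + (3/2) = 0 -> roots r_1 = 3, r_2 = 1/2.
Take r = r_1 = 3. Let y(x) = x^r sum_{n>=0} a_n x^n with a_0 = 1.
Substitute y = x^r sum a_n x^n and match x^{r+n}. The recurrence is
  D(n) a_n + 4 a_{n-1} = 0,  where D(n) = (r+n)(r+n-1) + (-5/2)(r+n) + (3/2).
  a_n = -4 / D(n) * a_{n-1}.
Since the indicial polynomial factors as (r - r_1)(r - r_2), D(n) = (r_1 + n - r_1)(r_1 + n - r_2) = n(n + 5/2).
Evaluating step by step (a_0 = 1):
  n = 1: D(1) = 1(1 + 5/2) = 7/2; numerator = -4(1) = -4; a_1 = (-4)/(7/2) = -8/7
  n = 2: D(2) = 2(2 + 5/2) = 9; numerator = -4(-8/7) = 32/7; a_2 = (32/7)/(9) = 32/63
  n = 3: D(3) = 3(3 + 5/2) = 33/2; numerator = -4(32/63) = -128/63; a_3 = (-128/63)/(33/2) = -256/2079
  n = 4: D(4) = 4(4 + 5/2) = 26; numerator = -4(-256/2079) = 1024/2079; a_4 = (1024/2079)/(26) = 512/27027

r = 3; a_0 = 1; a_1 = -8/7; a_2 = 32/63; a_3 = -256/2079; a_4 = 512/27027


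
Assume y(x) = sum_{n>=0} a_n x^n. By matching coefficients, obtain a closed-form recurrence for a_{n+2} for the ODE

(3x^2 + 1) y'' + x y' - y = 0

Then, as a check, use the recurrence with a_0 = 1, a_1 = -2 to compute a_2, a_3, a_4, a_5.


Substitute y = sum_n a_n x^n.
(1 + 3 x^2) y'' contributes (n+2)(n+1) a_{n+2} + 3 n(n-1) a_n at x^n.
x y'(x) contributes n a_n at x^n.
-y(x) contributes -1 a_n at x^n.
Matching x^n: (n+2)(n+1) a_{n+2} + (3 n(n-1) + n - 1) a_n = 0.
Thus a_{n+2} = (-3 n(n-1) - n + 1) / ((n+1)(n+2)) * a_n.

Check with a_0 = 1, a_1 = -2 (apply the recurrence for n = 0, 1, 2, 3): a_0 = 1, a_1 = -2, a_2 = 1/2, a_3 = 0, a_4 = -7/24, a_5 = 0.

a_(n+2) = (-3 n(n-1) - n + 1) / ((n+1)(n+2)) * a_n; check: a_0 = 1, a_1 = -2, a_2 = 1/2, a_3 = 0, a_4 = -7/24, a_5 = 0


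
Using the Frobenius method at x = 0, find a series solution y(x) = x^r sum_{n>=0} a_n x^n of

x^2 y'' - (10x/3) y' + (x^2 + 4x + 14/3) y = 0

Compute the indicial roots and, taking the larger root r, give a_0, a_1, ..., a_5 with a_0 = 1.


Write in Frobenius form y'' + (p(x)/x) y' + (q(x)/x^2) y = 0:
  p(x) = -10/3,  q(x) = x^2 + 4x + 14/3.
Indicial equation: r(r-1) + (-10/3) r + (14/3) = 0 -> roots r_1 = 7/3, r_2 = 2.
Take r = r_1 = 7/3. Let y(x) = x^r sum_{n>=0} a_n x^n with a_0 = 1.
Substitute y = x^r sum a_n x^n and match x^{r+n}. The recurrence is
  D(n) a_n + 4 a_{n-1} + 1 a_{n-2} = 0,  where D(n) = (r+n)(r+n-1) + (-10/3)(r+n) + (14/3).
  a_n = [-4 a_{n-1} - 1 a_{n-2}] / D(n).
Since the indicial polynomial factors as (r - r_1)(r - r_2), D(n) = (r_1 + n - r_1)(r_1 + n - r_2) = n(n + 1/3).
Evaluating step by step (a_0 = 1):
  n = 1: D(1) = 1(1 + 1/3) = 4/3; numerator = -4(1) = -4; a_1 = (-4)/(4/3) = -3
  n = 2: D(2) = 2(2 + 1/3) = 14/3; numerator = -4(-3) - 1(1) = 11; a_2 = (11)/(14/3) = 33/14
  n = 3: D(3) = 3(3 + 1/3) = 10; numerator = -4(33/14) - 1(-3) = -45/7; a_3 = (-45/7)/(10) = -9/14
  n = 4: D(4) = 4(4 + 1/3) = 52/3; numerator = -4(-9/14) - 1(33/14) = 3/14; a_4 = (3/14)/(52/3) = 9/728
  n = 5: D(5) = 5(5 + 1/3) = 80/3; numerator = -4(9/728) - 1(-9/14) = 54/91; a_5 = (54/91)/(80/3) = 81/3640

r = 7/3; a_0 = 1; a_1 = -3; a_2 = 33/14; a_3 = -9/14; a_4 = 9/728; a_5 = 81/3640


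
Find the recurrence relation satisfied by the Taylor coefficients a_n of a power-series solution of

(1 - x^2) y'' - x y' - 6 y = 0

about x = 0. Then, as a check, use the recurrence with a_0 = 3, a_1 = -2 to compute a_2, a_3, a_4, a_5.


Substitute y = sum_n a_n x^n.
(1 - 1 x^2) y'' contributes (n+2)(n+1) a_{n+2} - n(n-1) a_n at x^n.
-x y'(x) contributes -n a_n at x^n.
-6 y(x) contributes -6 a_n at x^n.
Matching x^n: (n+2)(n+1) a_{n+2} + (-n(n-1) - n - 6) a_n = 0.
Thus a_{n+2} = (n(n-1) + n + 6) / ((n+1)(n+2)) * a_n.

Check with a_0 = 3, a_1 = -2 (apply the recurrence for n = 0, 1, 2, 3): a_0 = 3, a_1 = -2, a_2 = 9, a_3 = -7/3, a_4 = 15/2, a_5 = -7/4.

a_(n+2) = (n(n-1) + n + 6) / ((n+1)(n+2)) * a_n; check: a_0 = 3, a_1 = -2, a_2 = 9, a_3 = -7/3, a_4 = 15/2, a_5 = -7/4


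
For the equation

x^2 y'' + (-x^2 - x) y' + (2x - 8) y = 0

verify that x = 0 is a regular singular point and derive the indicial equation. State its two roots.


Divide by x^2 to reach normal form y'' + P_1(x) y' + P_2(x) y = 0 with P_1(x) = -1 - 1/x and P_2(x) = 2/x - 8/x^2.
x = 0 is a singular point because the y'-coefficient -1 - 1/x has a pole at x = 0 and the y-coefficient 2/x - 8/x^2 has a pole at x = 0.
It is a regular singular point because x P_1(x) = p(x) = -x - 1 and x^2 P_2(x) = q(x) = 2x - 8 are polynomials, hence analytic at x = 0.
p(0) = -1,  q(0) = -8.
Indicial equation: r(r-1) + p(0) r + q(0) = 0, i.e. r^2 + (p(0) - 1) r + q(0) = 0, i.e. r^2 - 2 r - 8 = 0.
Discriminant: (-2)^2 - 4(-8) = 36, so r = (2 ± 6)/2.
Solving: r_1 = 4, r_2 = -2.

indicial: r^2 - 2 r - 8 = 0; roots r_1 = 4, r_2 = -2


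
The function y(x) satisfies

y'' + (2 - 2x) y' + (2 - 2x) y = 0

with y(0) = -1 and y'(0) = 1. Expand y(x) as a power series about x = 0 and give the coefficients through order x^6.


Ansatz: y(x) = sum_{n>=0} a_n x^n, so y'(x) = sum_{n>=1} n a_n x^(n-1) and y''(x) = sum_{n>=2} n(n-1) a_n x^(n-2).
Substitute into P(x) y'' + Q(x) y' + R(x) y = 0 with P(x) = 1, Q(x) = 2 - 2x, R(x) = 2 - 2x, and match powers of x.
Initial conditions: a_0 = -1, a_1 = 1.
Setting the coefficient of each power of x to zero and solving order by order (substituting the coefficients already found):
  x^0: 2 a_2 + 2 a_1 + 2 a_0 = 0  ->  2 a_2 = -2 a_1 - 2 a_0 = 0  ->  a_2 = 0
  x^1: 6 a_3 + 4 a_2 - 2 a_0 = 0  ->  6 a_3 = -4 a_2 + 2 a_0 = -2  ->  a_3 = -1/3
  x^2: 12 a_4 + 6 a_3 - 2 a_2 - 2 a_1 = 0  ->  12 a_4 = -6 a_3 + 2 a_2 + 2 a_1 = 4  ->  a_4 = 1/3
  x^3: 20 a_5 + 8 a_4 - 4 a_3 - 2 a_2 = 0  ->  20 a_5 = -8 a_4 + 4 a_3 + 2 a_2 = -4  ->  a_5 = -1/5
  x^4: 30 a_6 + 10 a_5 - 6 a_4 - 2 a_3 = 0  ->  30 a_6 = -10 a_5 + 6 a_4 + 2 a_3 = 10/3  ->  a_6 = 1/9
Truncated series: y(x) = -1 + x - (1/3) x^3 + (1/3) x^4 - (1/5) x^5 + (1/9) x^6 + O(x^7).

a_0 = -1; a_1 = 1; a_2 = 0; a_3 = -1/3; a_4 = 1/3; a_5 = -1/5; a_6 = 1/9


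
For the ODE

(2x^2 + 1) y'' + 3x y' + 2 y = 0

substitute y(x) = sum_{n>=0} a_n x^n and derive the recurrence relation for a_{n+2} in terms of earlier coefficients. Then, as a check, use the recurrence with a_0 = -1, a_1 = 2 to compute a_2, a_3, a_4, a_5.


Substitute y = sum_n a_n x^n.
(1 + 2 x^2) y'' contributes (n+2)(n+1) a_{n+2} + 2 n(n-1) a_n at x^n.
3 x y'(x) contributes 3 n a_n at x^n.
2 y(x) contributes 2 a_n at x^n.
Matching x^n: (n+2)(n+1) a_{n+2} + (2 n(n-1) + 3 n + 2) a_n = 0.
Thus a_{n+2} = (-2 n(n-1) - 3 n - 2) / ((n+1)(n+2)) * a_n.

Check with a_0 = -1, a_1 = 2 (apply the recurrence for n = 0, 1, 2, 3): a_0 = -1, a_1 = 2, a_2 = 1, a_3 = -5/3, a_4 = -1, a_5 = 23/12.

a_(n+2) = (-2 n(n-1) - 3 n - 2) / ((n+1)(n+2)) * a_n; check: a_0 = -1, a_1 = 2, a_2 = 1, a_3 = -5/3, a_4 = -1, a_5 = 23/12


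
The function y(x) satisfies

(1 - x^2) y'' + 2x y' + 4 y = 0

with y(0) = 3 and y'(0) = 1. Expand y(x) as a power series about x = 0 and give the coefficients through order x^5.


Ansatz: y(x) = sum_{n>=0} a_n x^n, so y'(x) = sum_{n>=1} n a_n x^(n-1) and y''(x) = sum_{n>=2} n(n-1) a_n x^(n-2).
Substitute into P(x) y'' + Q(x) y' + R(x) y = 0 with P(x) = 1 - x^2, Q(x) = 2x, R(x) = 4, and match powers of x.
Initial conditions: a_0 = 3, a_1 = 1.
Setting the coefficient of each power of x to zero and solving order by order (substituting the coefficients already found):
  x^0: 2 a_2 + 4 a_0 = 0  ->  2 a_2 = -4 a_0 = -12  ->  a_2 = -6
  x^1: 6 a_3 + 6 a_1 = 0  ->  6 a_3 = -6 a_1 = -6  ->  a_3 = -1
  x^2: 12 a_4 + 6 a_2 = 0  ->  12 a_4 = -6 a_2 = 36  ->  a_4 = 3
  x^3: 20 a_5 + 4 a_3 = 0  ->  20 a_5 = -4 a_3 = 4  ->  a_5 = 1/5
Truncated series: y(x) = 3 + x - 6 x^2 - x^3 + 3 x^4 + (1/5) x^5 + O(x^6).

a_0 = 3; a_1 = 1; a_2 = -6; a_3 = -1; a_4 = 3; a_5 = 1/5


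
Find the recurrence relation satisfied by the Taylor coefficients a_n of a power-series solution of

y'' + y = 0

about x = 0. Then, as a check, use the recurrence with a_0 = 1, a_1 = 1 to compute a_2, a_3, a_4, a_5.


Substitute y = sum_n a_n x^n into y'' + (const) y = 0.
y''(x) = sum_{n>=0} (n+2)(n+1) a_{n+2} x^n.
The ODE becomes sum_n [(n+2)(n+1) a_{n+2} + 1 a_n] x^n = 0.
Setting each coefficient to zero gives the recurrence:
  (n+2)(n+1) a_{n+2} + 1 a_n = 0,
  a_{n+2} = -1 / ((n+1)(n+2)) a_n.

Check with a_0 = 1, a_1 = 1 (apply the recurrence for n = 0, 1, 2, 3): a_0 = 1, a_1 = 1, a_2 = -1/2, a_3 = -1/6, a_4 = 1/24, a_5 = 1/120.

a_{n+2} = -1/((n+1)(n+2)) * a_n; check: a_0 = 1, a_1 = 1, a_2 = -1/2, a_3 = -1/6, a_4 = 1/24, a_5 = 1/120


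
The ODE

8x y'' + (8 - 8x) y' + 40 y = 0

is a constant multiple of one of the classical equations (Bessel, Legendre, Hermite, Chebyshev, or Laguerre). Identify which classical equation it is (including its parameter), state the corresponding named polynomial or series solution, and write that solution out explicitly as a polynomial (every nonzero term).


All three coefficients share the factor 8; dividing through by 8 gives  x y'' + (1 - x) y' + 5 y = 0.
This matches the Laguerre equation x y'' + (1 - x) y' + n y = 0 with n = 5; the polynomial solution is L_5(x).
With y = sum_k a_k x^k, matching x^k gives (k+1)k a_{k+1} + (k+1) a_{k+1} - k a_k + n a_k = 0, i.e. (k+1)^2 a_{k+1} = (k - n) a_k = (k - 5) a_k. The right side vanishes at k = 5, so the series terminates at degree 5.
Standard normalization L_n(0) = 1 gives a_0 = 1. Work upward with a_{k+1} = (k - 5) a_k / (k+1)^2:
  a_1 = (0 - 5)(1) / 1^2 = -5/1 = -5
  a_2 = (1 - 5)(-5) / 2^2 = 20/4 = 5
  a_3 = (2 - 5)(5) / 3^2 = -15/9 = -5/3
  a_4 = (3 - 5)(-5/3) / 4^2 = (10/3)/16 = 5/24
  a_5 = (4 - 5)(5/24) / 5^2 = (-5/24)/25 = -1/120
Hence L_5(x) = -x^5/120 + 5 x^4/24 - 5 x^3/3 + 5 x^2 - 5 x + 1.

L_5(x); series = -x^5/120 + 5 x^4/24 - 5 x^3/3 + 5 x^2 - 5 x + 1


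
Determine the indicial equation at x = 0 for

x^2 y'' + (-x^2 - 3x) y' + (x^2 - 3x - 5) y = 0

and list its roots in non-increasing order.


Divide by x^2 to reach normal form y'' + P_1(x) y' + P_2(x) y = 0 with P_1(x) = -1 - 3/x and P_2(x) = 1 - 3/x - 5/x^2.
x = 0 is a singular point because the y'-coefficient -1 - 3/x has a pole at x = 0 and the y-coefficient 1 - 3/x - 5/x^2 has a pole at x = 0.
It is a regular singular point because x P_1(x) = p(x) = -x - 3 and x^2 P_2(x) = q(x) = x^2 - 3x - 5 are polynomials, hence analytic at x = 0.
p(0) = -3,  q(0) = -5.
Indicial equation: r(r-1) + p(0) r + q(0) = 0, i.e. r^2 + (p(0) - 1) r + q(0) = 0, i.e. r^2 - 4 r - 5 = 0.
Discriminant: (-4)^2 - 4(-5) = 36, so r = (4 ± 6)/2.
Solving: r_1 = 5, r_2 = -1.

indicial: r^2 - 4 r - 5 = 0; roots r_1 = 5, r_2 = -1


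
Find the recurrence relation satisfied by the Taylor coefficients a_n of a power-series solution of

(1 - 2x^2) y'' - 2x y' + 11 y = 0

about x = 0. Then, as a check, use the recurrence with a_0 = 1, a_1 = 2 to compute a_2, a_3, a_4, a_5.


Substitute y = sum_n a_n x^n.
(1 - 2 x^2) y'' contributes (n+2)(n+1) a_{n+2} - 2 n(n-1) a_n at x^n.
-2 x y'(x) contributes -2 n a_n at x^n.
11 y(x) contributes 11 a_n at x^n.
Matching x^n: (n+2)(n+1) a_{n+2} + (-2 n(n-1) - 2 n + 11) a_n = 0.
Thus a_{n+2} = (2 n(n-1) + 2 n - 11) / ((n+1)(n+2)) * a_n.

Check with a_0 = 1, a_1 = 2 (apply the recurrence for n = 0, 1, 2, 3): a_0 = 1, a_1 = 2, a_2 = -11/2, a_3 = -3, a_4 = 11/8, a_5 = -21/20.

a_(n+2) = (2 n(n-1) + 2 n - 11) / ((n+1)(n+2)) * a_n; check: a_0 = 1, a_1 = 2, a_2 = -11/2, a_3 = -3, a_4 = 11/8, a_5 = -21/20


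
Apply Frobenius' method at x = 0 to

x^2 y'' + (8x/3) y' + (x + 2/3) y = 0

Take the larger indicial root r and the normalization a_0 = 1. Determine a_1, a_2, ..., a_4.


Write in Frobenius form y'' + (p(x)/x) y' + (q(x)/x^2) y = 0:
  p(x) = 8/3,  q(x) = x + 2/3.
Indicial equation: r(r-1) + (8/3) r + (2/3) = 0 -> roots r_1 = -2/3, r_2 = -1.
Take r = r_1 = -2/3. Let y(x) = x^r sum_{n>=0} a_n x^n with a_0 = 1.
Substitute y = x^r sum a_n x^n and match x^{r+n}. The recurrence is
  D(n) a_n + 1 a_{n-1} = 0,  where D(n) = (r+n)(r+n-1) + (8/3)(r+n) + (2/3).
  a_n = -1 / D(n) * a_{n-1}.
Since the indicial polynomial factors as (r - r_1)(r - r_2), D(n) = (r_1 + n - r_1)(r_1 + n - r_2) = n(n + 1/3).
Evaluating step by step (a_0 = 1):
  n = 1: D(1) = 1(1 + 1/3) = 4/3; numerator = -1(1) = -1; a_1 = (-1)/(4/3) = -3/4
  n = 2: D(2) = 2(2 + 1/3) = 14/3; numerator = -1(-3/4) = 3/4; a_2 = (3/4)/(14/3) = 9/56
  n = 3: D(3) = 3(3 + 1/3) = 10; numerator = -1(9/56) = -9/56; a_3 = (-9/56)/(10) = -9/560
  n = 4: D(4) = 4(4 + 1/3) = 52/3; numerator = -1(-9/560) = 9/560; a_4 = (9/560)/(52/3) = 27/29120

r = -2/3; a_0 = 1; a_1 = -3/4; a_2 = 9/56; a_3 = -9/560; a_4 = 27/29120


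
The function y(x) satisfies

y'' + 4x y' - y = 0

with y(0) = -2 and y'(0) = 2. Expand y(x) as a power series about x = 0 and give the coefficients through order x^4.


Ansatz: y(x) = sum_{n>=0} a_n x^n, so y'(x) = sum_{n>=1} n a_n x^(n-1) and y''(x) = sum_{n>=2} n(n-1) a_n x^(n-2).
Substitute into P(x) y'' + Q(x) y' + R(x) y = 0 with P(x) = 1, Q(x) = 4x, R(x) = -1, and match powers of x.
Initial conditions: a_0 = -2, a_1 = 2.
Setting the coefficient of each power of x to zero and solving order by order (substituting the coefficients already found):
  x^0: 2 a_2 - a_0 = 0  ->  2 a_2 = a_0 = -2  ->  a_2 = -1
  x^1: 6 a_3 + 3 a_1 = 0  ->  6 a_3 = -3 a_1 = -6  ->  a_3 = -1
  x^2: 12 a_4 + 7 a_2 = 0  ->  12 a_4 = -7 a_2 = 7  ->  a_4 = 7/12
Truncated series: y(x) = -2 + 2 x - x^2 - x^3 + (7/12) x^4 + O(x^5).

a_0 = -2; a_1 = 2; a_2 = -1; a_3 = -1; a_4 = 7/12


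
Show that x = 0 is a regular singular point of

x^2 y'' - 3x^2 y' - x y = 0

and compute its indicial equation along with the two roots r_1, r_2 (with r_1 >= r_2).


Divide by x^2 to reach normal form y'' + P_1(x) y' + P_2(x) y = 0 with P_1(x) = -3 and P_2(x) = -1/x.
x = 0 is a singular point because the y-coefficient -1/x has a pole at x = 0.
It is a regular singular point because x P_1(x) = p(x) = -3x and x^2 P_2(x) = q(x) = -x are polynomials, hence analytic at x = 0.
p(0) = 0,  q(0) = 0.
Indicial equation: r(r-1) + p(0) r + q(0) = 0, i.e. r^2 + (p(0) - 1) r + q(0) = 0, i.e. r^2 - 1 r = 0.
Discriminant: (-1)^2 - 4(0) = 1, so r = (1 ± 1)/2.
Solving: r_1 = 1, r_2 = 0.

indicial: r^2 - 1 r = 0; roots r_1 = 1, r_2 = 0


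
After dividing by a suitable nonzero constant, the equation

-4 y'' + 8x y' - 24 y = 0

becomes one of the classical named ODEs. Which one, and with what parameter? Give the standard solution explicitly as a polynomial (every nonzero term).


All three coefficients share the factor -4; dividing through by -4 gives  y'' - 2x y' + 6 y = 0.
This matches the Hermite equation y'' - 2x y' + 2n y = 0 with 2n = 6, so n = 3; the polynomial solution is H_3(x).
With y = sum_k a_k x^k, matching x^k gives (k+2)(k+1) a_{k+2} = 2(k - n) a_k = 2(k - 3) a_k. The right side vanishes at k = 3, so the series with the parity of 3 terminates at degree 3.
Standard normalization: leading coefficient of H_n is 2^n, so a_3 = 2^3 = 8. Work downward with a_k = (k+1)(k+2) a_{k+2} / (2(k - n)):
  a_1 = (2)(3)(8) / (2(1 - 3)) = 48/(-4) = -12
Hence H_3(x) = 8 x^3 - 12 x.

H_3(x); series = 8 x^3 - 12 x


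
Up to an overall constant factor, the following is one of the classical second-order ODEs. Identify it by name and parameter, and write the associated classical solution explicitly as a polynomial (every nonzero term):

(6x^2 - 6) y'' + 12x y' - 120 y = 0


All three coefficients share the factor -6; dividing through by -6 gives  (1 - x^2) y'' - 2x y' + 20 y = 0.
This matches the Legendre equation (1 - x^2) y'' - 2x y' + n(n+1) y = 0 (note the -2x y' term) with n(n+1) = 20, so n = 4; the polynomial solution is P_4(x).
With y = sum_k a_k x^k, matching x^k gives (k+2)(k+1) a_{k+2} = [k(k+1) - n(n+1)] a_k = (k - 4)(k + 5) a_k. The right side vanishes at k = 4, so the series with the parity of 4 terminates at degree 4.
Standard normalization (P_n(1) = 1): leading coefficient (2n)!/(2^n (n!)^2) = 40320/(16*576) = 35/8, so a_4 = 35/8. Work downward with a_k = (k+1)(k+2) a_{k+2} / ((k - 4)(k + 5)):
  a_2 = (3)(4)(35/8) / ((2 - 4)(2 + 5)) = (105/2)/(-14) = -15/4
  a_0 = (1)(2)(-15/4) / ((0 - 4)(0 + 5)) = (-15/2)/(-20) = 3/8
Hence P_4(x) = 35 x^4/8 - 15 x^2/4 + 3/8.

P_4(x); series = 35 x^4/8 - 15 x^2/4 + 3/8


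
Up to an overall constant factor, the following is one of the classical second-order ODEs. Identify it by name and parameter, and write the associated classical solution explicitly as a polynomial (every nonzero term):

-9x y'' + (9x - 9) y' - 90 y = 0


All three coefficients share the factor -9; dividing through by -9 gives  x y'' + (1 - x) y' + 10 y = 0.
This matches the Laguerre equation x y'' + (1 - x) y' + n y = 0 with n = 10; the polynomial solution is L_10(x).
With y = sum_k a_k x^k, matching x^k gives (k+1)k a_{k+1} + (k+1) a_{k+1} - k a_k + n a_k = 0, i.e. (k+1)^2 a_{k+1} = (k - n) a_k = (k - 10) a_k. The right side vanishes at k = 10, so the series terminates at degree 10.
Standard normalization L_n(0) = 1 gives a_0 = 1. Work upward with a_{k+1} = (k - 10) a_k / (k+1)^2:
  a_1 = (0 - 10)(1) / 1^2 = -10/1 = -10
  a_2 = (1 - 10)(-10) / 2^2 = 90/4 = 45/2
  a_3 = (2 - 10)(45/2) / 3^2 = -180/9 = -20
  a_4 = (3 - 10)(-20) / 4^2 = 140/16 = 35/4
  a_5 = (4 - 10)(35/4) / 5^2 = (-105/2)/25 = -21/10
  a_6 = (5 - 10)(-21/10) / 6^2 = (21/2)/36 = 7/24
  a_7 = (6 - 10)(7/24) / 7^2 = (-7/6)/49 = -1/42
  a_8 = (7 - 10)(-1/42) / 8^2 = (1/14)/64 = 1/896
  a_9 = (8 - 10)(1/896) / 9^2 = (-1/448)/81 = -1/36288
  a_10 = (9 - 10)(-1/36288) / 10^2 = (1/36288)/100 = 1/3628800
Hence L_10(x) = x^10/3628800 - x^9/36288 + x^8/896 - x^7/42 + 7 x^6/24 - 21 x^5/10 + 35 x^4/4 - 20 x^3 + 45 x^2/2 - 10 x + 1.

L_10(x); series = x^10/3628800 - x^9/36288 + x^8/896 - x^7/42 + 7 x^6/24 - 21 x^5/10 + 35 x^4/4 - 20 x^3 + 45 x^2/2 - 10 x + 1


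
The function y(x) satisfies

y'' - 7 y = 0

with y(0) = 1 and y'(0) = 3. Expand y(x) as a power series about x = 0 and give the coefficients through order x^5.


Ansatz: y(x) = sum_{n>=0} a_n x^n, so y'(x) = sum_{n>=1} n a_n x^(n-1) and y''(x) = sum_{n>=2} n(n-1) a_n x^(n-2).
Substitute into P(x) y'' + Q(x) y' + R(x) y = 0 with P(x) = 1, Q(x) = 0, R(x) = -7, and match powers of x.
Initial conditions: a_0 = 1, a_1 = 3.
Setting the coefficient of each power of x to zero and solving order by order (substituting the coefficients already found):
  x^0: 2 a_2 - 7 a_0 = 0  ->  2 a_2 = 7 a_0 = 7  ->  a_2 = 7/2
  x^1: 6 a_3 - 7 a_1 = 0  ->  6 a_3 = 7 a_1 = 21  ->  a_3 = 7/2
  x^2: 12 a_4 - 7 a_2 = 0  ->  12 a_4 = 7 a_2 = 49/2  ->  a_4 = 49/24
  x^3: 20 a_5 - 7 a_3 = 0  ->  20 a_5 = 7 a_3 = 49/2  ->  a_5 = 49/40
Truncated series: y(x) = 1 + 3 x + (7/2) x^2 + (7/2) x^3 + (49/24) x^4 + (49/40) x^5 + O(x^6).

a_0 = 1; a_1 = 3; a_2 = 7/2; a_3 = 7/2; a_4 = 49/24; a_5 = 49/40


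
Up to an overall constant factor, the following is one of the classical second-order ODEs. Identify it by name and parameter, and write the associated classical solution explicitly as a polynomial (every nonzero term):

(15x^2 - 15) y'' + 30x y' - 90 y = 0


All three coefficients share the factor -15; dividing through by -15 gives  (1 - x^2) y'' - 2x y' + 6 y = 0.
This matches the Legendre equation (1 - x^2) y'' - 2x y' + n(n+1) y = 0 (note the -2x y' term) with n(n+1) = 6, so n = 2; the polynomial solution is P_2(x).
With y = sum_k a_k x^k, matching x^k gives (k+2)(k+1) a_{k+2} = [k(k+1) - n(n+1)] a_k = (k - 2)(k + 3) a_k. The right side vanishes at k = 2, so the series with the parity of 2 terminates at degree 2.
Standard normalization (P_n(1) = 1): leading coefficient (2n)!/(2^n (n!)^2) = 24/(4*4) = 3/2, so a_2 = 3/2. Work downward with a_k = (k+1)(k+2) a_{k+2} / ((k - 2)(k + 3)):
  a_0 = (1)(2)(3/2) / ((0 - 2)(0 + 3)) = 3/(-6) = -1/2
Hence P_2(x) = 3 x^2/2 - 1/2.

P_2(x); series = 3 x^2/2 - 1/2


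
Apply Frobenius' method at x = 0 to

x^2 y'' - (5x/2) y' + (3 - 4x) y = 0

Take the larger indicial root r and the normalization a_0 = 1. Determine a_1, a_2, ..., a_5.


Write in Frobenius form y'' + (p(x)/x) y' + (q(x)/x^2) y = 0:
  p(x) = -5/2,  q(x) = 3 - 4x.
Indicial equation: r(r-1) + (-5/2) r + (3) = 0 -> roots r_1 = 2, r_2 = 3/2.
Take r = r_1 = 2. Let y(x) = x^r sum_{n>=0} a_n x^n with a_0 = 1.
Substitute y = x^r sum a_n x^n and match x^{r+n}. The recurrence is
  D(n) a_n - 4 a_{n-1} = 0,  where D(n) = (r+n)(r+n-1) + (-5/2)(r+n) + (3).
  a_n = 4 / D(n) * a_{n-1}.
Since the indicial polynomial factors as (r - r_1)(r - r_2), D(n) = (r_1 + n - r_1)(r_1 + n - r_2) = n(n + 1/2).
Evaluating step by step (a_0 = 1):
  n = 1: D(1) = 1(1 + 1/2) = 3/2; numerator = 4(1) = 4; a_1 = (4)/(3/2) = 8/3
  n = 2: D(2) = 2(2 + 1/2) = 5; numerator = 4(8/3) = 32/3; a_2 = (32/3)/(5) = 32/15
  n = 3: D(3) = 3(3 + 1/2) = 21/2; numerator = 4(32/15) = 128/15; a_3 = (128/15)/(21/2) = 256/315
  n = 4: D(4) = 4(4 + 1/2) = 18; numerator = 4(256/315) = 1024/315; a_4 = (1024/315)/(18) = 512/2835
  n = 5: D(5) = 5(5 + 1/2) = 55/2; numerator = 4(512/2835) = 2048/2835; a_5 = (2048/2835)/(55/2) = 4096/155925

r = 2; a_0 = 1; a_1 = 8/3; a_2 = 32/15; a_3 = 256/315; a_4 = 512/2835; a_5 = 4096/155925


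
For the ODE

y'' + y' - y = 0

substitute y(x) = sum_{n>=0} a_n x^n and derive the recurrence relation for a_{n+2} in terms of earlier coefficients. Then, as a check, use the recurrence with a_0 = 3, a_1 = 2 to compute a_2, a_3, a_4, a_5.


Substitute y = sum_n a_n x^n.
y''(x) has coefficient (n+2)(n+1) a_{n+2} at x^n;
y'(x) has coefficient (n+1) a_{n+1} at x^n;
-y(x) has coefficient -1 a_n at x^n.
Matching x^n: (n+2)(n+1) a_{n+2} + (n+1) a_{n+1} - 1 a_n = 0.
Thus a_{n+2} = [-(n+1) a_{n+1} + 1 a_n] / ((n+1)(n+2)).

Check with a_0 = 3, a_1 = 2 (apply the recurrence for n = 0, 1, 2, 3): a_0 = 3, a_1 = 2, a_2 = 1/2, a_3 = 1/6, a_4 = 0, a_5 = 1/120.

a_(n+2) = [-(n+1) a_(n+1) + 1 a_n] / ((n+1)(n+2)); check: a_0 = 3, a_1 = 2, a_2 = 1/2, a_3 = 1/6, a_4 = 0, a_5 = 1/120


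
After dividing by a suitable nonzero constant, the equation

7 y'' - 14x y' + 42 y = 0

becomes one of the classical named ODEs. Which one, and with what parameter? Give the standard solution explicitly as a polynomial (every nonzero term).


All three coefficients share the factor 7; dividing through by 7 gives  y'' - 2x y' + 6 y = 0.
This matches the Hermite equation y'' - 2x y' + 2n y = 0 with 2n = 6, so n = 3; the polynomial solution is H_3(x).
With y = sum_k a_k x^k, matching x^k gives (k+2)(k+1) a_{k+2} = 2(k - n) a_k = 2(k - 3) a_k. The right side vanishes at k = 3, so the series with the parity of 3 terminates at degree 3.
Standard normalization: leading coefficient of H_n is 2^n, so a_3 = 2^3 = 8. Work downward with a_k = (k+1)(k+2) a_{k+2} / (2(k - n)):
  a_1 = (2)(3)(8) / (2(1 - 3)) = 48/(-4) = -12
Hence H_3(x) = 8 x^3 - 12 x.

H_3(x); series = 8 x^3 - 12 x


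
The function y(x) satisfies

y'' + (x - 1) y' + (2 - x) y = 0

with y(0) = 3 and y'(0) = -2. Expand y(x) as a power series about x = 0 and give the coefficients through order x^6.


Ansatz: y(x) = sum_{n>=0} a_n x^n, so y'(x) = sum_{n>=1} n a_n x^(n-1) and y''(x) = sum_{n>=2} n(n-1) a_n x^(n-2).
Substitute into P(x) y'' + Q(x) y' + R(x) y = 0 with P(x) = 1, Q(x) = x - 1, R(x) = 2 - x, and match powers of x.
Initial conditions: a_0 = 3, a_1 = -2.
Setting the coefficient of each power of x to zero and solving order by order (substituting the coefficients already found):
  x^0: 2 a_2 - a_1 + 2 a_0 = 0  ->  2 a_2 = a_1 - 2 a_0 = -8  ->  a_2 = -4
  x^1: 6 a_3 - 2 a_2 + 3 a_1 - a_0 = 0  ->  6 a_3 = 2 a_2 - 3 a_1 + a_0 = 1  ->  a_3 = 1/6
  x^2: 12 a_4 - 3 a_3 + 4 a_2 - a_1 = 0  ->  12 a_4 = 3 a_3 - 4 a_2 + a_1 = 29/2  ->  a_4 = 29/24
  x^3: 20 a_5 - 4 a_4 + 5 a_3 - a_2 = 0  ->  20 a_5 = 4 a_4 - 5 a_3 + a_2 = 0  ->  a_5 = 0
  x^4: 30 a_6 - 5 a_5 + 6 a_4 - a_3 = 0  ->  30 a_6 = 5 a_5 - 6 a_4 + a_3 = -85/12  ->  a_6 = -17/72
Truncated series: y(x) = 3 - 2 x - 4 x^2 + (1/6) x^3 + (29/24) x^4 - (17/72) x^6 + O(x^7).

a_0 = 3; a_1 = -2; a_2 = -4; a_3 = 1/6; a_4 = 29/24; a_5 = 0; a_6 = -17/72


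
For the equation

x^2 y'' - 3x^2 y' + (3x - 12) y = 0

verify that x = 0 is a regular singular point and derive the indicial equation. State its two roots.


Divide by x^2 to reach normal form y'' + P_1(x) y' + P_2(x) y = 0 with P_1(x) = -3 and P_2(x) = 3/x - 12/x^2.
x = 0 is a singular point because the y-coefficient 3/x - 12/x^2 has a pole at x = 0.
It is a regular singular point because x P_1(x) = p(x) = -3x and x^2 P_2(x) = q(x) = 3x - 12 are polynomials, hence analytic at x = 0.
p(0) = 0,  q(0) = -12.
Indicial equation: r(r-1) + p(0) r + q(0) = 0, i.e. r^2 + (p(0) - 1) r + q(0) = 0, i.e. r^2 - 1 r - 12 = 0.
Discriminant: (-1)^2 - 4(-12) = 49, so r = (1 ± 7)/2.
Solving: r_1 = 4, r_2 = -3.

indicial: r^2 - 1 r - 12 = 0; roots r_1 = 4, r_2 = -3


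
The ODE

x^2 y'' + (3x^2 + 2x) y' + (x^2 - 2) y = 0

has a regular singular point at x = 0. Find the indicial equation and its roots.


Divide by x^2 to reach normal form y'' + P_1(x) y' + P_2(x) y = 0 with P_1(x) = 3 + 2/x and P_2(x) = 1 - 2/x^2.
x = 0 is a singular point because the y'-coefficient 3 + 2/x has a pole at x = 0 and the y-coefficient 1 - 2/x^2 has a pole at x = 0.
It is a regular singular point because x P_1(x) = p(x) = 3x + 2 and x^2 P_2(x) = q(x) = x^2 - 2 are polynomials, hence analytic at x = 0.
p(0) = 2,  q(0) = -2.
Indicial equation: r(r-1) + p(0) r + q(0) = 0, i.e. r^2 + (p(0) - 1) r + q(0) = 0, i.e. r^2 + 1 r - 2 = 0.
Discriminant: (1)^2 - 4(-2) = 9, so r = (-1 ± 3)/2.
Solving: r_1 = 1, r_2 = -2.

indicial: r^2 + 1 r - 2 = 0; roots r_1 = 1, r_2 = -2


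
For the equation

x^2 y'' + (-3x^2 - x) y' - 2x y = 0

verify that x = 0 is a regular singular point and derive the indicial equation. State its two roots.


Divide by x^2 to reach normal form y'' + P_1(x) y' + P_2(x) y = 0 with P_1(x) = -3 - 1/x and P_2(x) = -2/x.
x = 0 is a singular point because the y'-coefficient -3 - 1/x has a pole at x = 0 and the y-coefficient -2/x has a pole at x = 0.
It is a regular singular point because x P_1(x) = p(x) = -3x - 1 and x^2 P_2(x) = q(x) = -2x are polynomials, hence analytic at x = 0.
p(0) = -1,  q(0) = 0.
Indicial equation: r(r-1) + p(0) r + q(0) = 0, i.e. r^2 + (p(0) - 1) r + q(0) = 0, i.e. r^2 - 2 r = 0.
Discriminant: (-2)^2 - 4(0) = 4, so r = (2 ± 2)/2.
Solving: r_1 = 2, r_2 = 0.

indicial: r^2 - 2 r = 0; roots r_1 = 2, r_2 = 0


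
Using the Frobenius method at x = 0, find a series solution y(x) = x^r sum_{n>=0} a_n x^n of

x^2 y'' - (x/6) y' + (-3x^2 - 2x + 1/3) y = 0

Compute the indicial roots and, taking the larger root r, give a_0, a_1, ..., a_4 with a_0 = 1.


Write in Frobenius form y'' + (p(x)/x) y' + (q(x)/x^2) y = 0:
  p(x) = -1/6,  q(x) = -3x^2 - 2x + 1/3.
Indicial equation: r(r-1) + (-1/6) r + (1/3) = 0 -> roots r_1 = 2/3, r_2 = 1/2.
Take r = r_1 = 2/3. Let y(x) = x^r sum_{n>=0} a_n x^n with a_0 = 1.
Substitute y = x^r sum a_n x^n and match x^{r+n}. The recurrence is
  D(n) a_n - 2 a_{n-1} - 3 a_{n-2} = 0,  where D(n) = (r+n)(r+n-1) + (-1/6)(r+n) + (1/3).
  a_n = [2 a_{n-1} + 3 a_{n-2}] / D(n).
Since the indicial polynomial factors as (r - r_1)(r - r_2), D(n) = (r_1 + n - r_1)(r_1 + n - r_2) = n(n + 1/6).
Evaluating step by step (a_0 = 1):
  n = 1: D(1) = 1(1 + 1/6) = 7/6; numerator = 2(1) = 2; a_1 = (2)/(7/6) = 12/7
  n = 2: D(2) = 2(2 + 1/6) = 13/3; numerator = 2(12/7) + 3(1) = 45/7; a_2 = (45/7)/(13/3) = 135/91
  n = 3: D(3) = 3(3 + 1/6) = 19/2; numerator = 2(135/91) + 3(12/7) = 738/91; a_3 = (738/91)/(19/2) = 1476/1729
  n = 4: D(4) = 4(4 + 1/6) = 50/3; numerator = 2(1476/1729) + 3(135/91) = 117/19; a_4 = (117/19)/(50/3) = 351/950

r = 2/3; a_0 = 1; a_1 = 12/7; a_2 = 135/91; a_3 = 1476/1729; a_4 = 351/950


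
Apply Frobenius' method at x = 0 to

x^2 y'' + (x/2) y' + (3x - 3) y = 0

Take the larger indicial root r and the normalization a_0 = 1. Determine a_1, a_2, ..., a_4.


Write in Frobenius form y'' + (p(x)/x) y' + (q(x)/x^2) y = 0:
  p(x) = 1/2,  q(x) = 3x - 3.
Indicial equation: r(r-1) + (1/2) r + (-3) = 0 -> roots r_1 = 2, r_2 = -3/2.
Take r = r_1 = 2. Let y(x) = x^r sum_{n>=0} a_n x^n with a_0 = 1.
Substitute y = x^r sum a_n x^n and match x^{r+n}. The recurrence is
  D(n) a_n + 3 a_{n-1} = 0,  where D(n) = (r+n)(r+n-1) + (1/2)(r+n) + (-3).
  a_n = -3 / D(n) * a_{n-1}.
Since the indicial polynomial factors as (r - r_1)(r - r_2), D(n) = (r_1 + n - r_1)(r_1 + n - r_2) = n(n + 7/2).
Evaluating step by step (a_0 = 1):
  n = 1: D(1) = 1(1 + 7/2) = 9/2; numerator = -3(1) = -3; a_1 = (-3)/(9/2) = -2/3
  n = 2: D(2) = 2(2 + 7/2) = 11; numerator = -3(-2/3) = 2; a_2 = (2)/(11) = 2/11
  n = 3: D(3) = 3(3 + 7/2) = 39/2; numerator = -3(2/11) = -6/11; a_3 = (-6/11)/(39/2) = -4/143
  n = 4: D(4) = 4(4 + 7/2) = 30; numerator = -3(-4/143) = 12/143; a_4 = (12/143)/(30) = 2/715

r = 2; a_0 = 1; a_1 = -2/3; a_2 = 2/11; a_3 = -4/143; a_4 = 2/715


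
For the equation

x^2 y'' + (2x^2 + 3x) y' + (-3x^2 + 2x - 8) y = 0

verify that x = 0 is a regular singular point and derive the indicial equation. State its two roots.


Divide by x^2 to reach normal form y'' + P_1(x) y' + P_2(x) y = 0 with P_1(x) = 2 + 3/x and P_2(x) = -3 + 2/x - 8/x^2.
x = 0 is a singular point because the y'-coefficient 2 + 3/x has a pole at x = 0 and the y-coefficient -3 + 2/x - 8/x^2 has a pole at x = 0.
It is a regular singular point because x P_1(x) = p(x) = 2x + 3 and x^2 P_2(x) = q(x) = -3x^2 + 2x - 8 are polynomials, hence analytic at x = 0.
p(0) = 3,  q(0) = -8.
Indicial equation: r(r-1) + p(0) r + q(0) = 0, i.e. r^2 + (p(0) - 1) r + q(0) = 0, i.e. r^2 + 2 r - 8 = 0.
Discriminant: (2)^2 - 4(-8) = 36, so r = (-2 ± 6)/2.
Solving: r_1 = 2, r_2 = -4.

indicial: r^2 + 2 r - 8 = 0; roots r_1 = 2, r_2 = -4


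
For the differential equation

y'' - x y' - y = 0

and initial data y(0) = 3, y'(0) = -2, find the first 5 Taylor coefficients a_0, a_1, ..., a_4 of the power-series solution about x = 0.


Ansatz: y(x) = sum_{n>=0} a_n x^n, so y'(x) = sum_{n>=1} n a_n x^(n-1) and y''(x) = sum_{n>=2} n(n-1) a_n x^(n-2).
Substitute into P(x) y'' + Q(x) y' + R(x) y = 0 with P(x) = 1, Q(x) = -x, R(x) = -1, and match powers of x.
Initial conditions: a_0 = 3, a_1 = -2.
Setting the coefficient of each power of x to zero and solving order by order (substituting the coefficients already found):
  x^0: 2 a_2 - a_0 = 0  ->  2 a_2 = a_0 = 3  ->  a_2 = 3/2
  x^1: 6 a_3 - 2 a_1 = 0  ->  6 a_3 = 2 a_1 = -4  ->  a_3 = -2/3
  x^2: 12 a_4 - 3 a_2 = 0  ->  12 a_4 = 3 a_2 = 9/2  ->  a_4 = 3/8
Truncated series: y(x) = 3 - 2 x + (3/2) x^2 - (2/3) x^3 + (3/8) x^4 + O(x^5).

a_0 = 3; a_1 = -2; a_2 = 3/2; a_3 = -2/3; a_4 = 3/8


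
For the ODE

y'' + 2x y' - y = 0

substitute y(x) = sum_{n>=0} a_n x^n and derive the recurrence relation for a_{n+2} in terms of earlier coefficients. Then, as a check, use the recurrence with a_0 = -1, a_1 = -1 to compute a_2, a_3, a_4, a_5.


Substitute y = sum_n a_n x^n.
y''(x) has coefficient (n+2)(n+1) a_{n+2} at x^n;
2 x y'(x) has coefficient 2 n a_n at x^n (shift);
-y(x) has coefficient -1 a_n at x^n.
Matching x^n: (n+2)(n+1) a_{n+2} + (2n - 1) a_n = 0.
Thus a_{n+2} = (-2n + 1) / ((n+1)(n+2)) * a_n.

Check with a_0 = -1, a_1 = -1 (apply the recurrence for n = 0, 1, 2, 3): a_0 = -1, a_1 = -1, a_2 = -1/2, a_3 = 1/6, a_4 = 1/8, a_5 = -1/24.

a_(n+2) = (-2n + 1) / ((n+1)(n+2)) * a_n; check: a_0 = -1, a_1 = -1, a_2 = -1/2, a_3 = 1/6, a_4 = 1/8, a_5 = -1/24


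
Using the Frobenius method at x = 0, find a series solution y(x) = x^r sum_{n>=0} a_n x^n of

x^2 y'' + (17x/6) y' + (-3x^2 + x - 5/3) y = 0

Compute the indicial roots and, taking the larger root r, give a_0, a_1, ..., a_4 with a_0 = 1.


Write in Frobenius form y'' + (p(x)/x) y' + (q(x)/x^2) y = 0:
  p(x) = 17/6,  q(x) = -3x^2 + x - 5/3.
Indicial equation: r(r-1) + (17/6) r + (-5/3) = 0 -> roots r_1 = 2/3, r_2 = -5/2.
Take r = r_1 = 2/3. Let y(x) = x^r sum_{n>=0} a_n x^n with a_0 = 1.
Substitute y = x^r sum a_n x^n and match x^{r+n}. The recurrence is
  D(n) a_n + 1 a_{n-1} - 3 a_{n-2} = 0,  where D(n) = (r+n)(r+n-1) + (17/6)(r+n) + (-5/3).
  a_n = [-1 a_{n-1} + 3 a_{n-2}] / D(n).
Since the indicial polynomial factors as (r - r_1)(r - r_2), D(n) = (r_1 + n - r_1)(r_1 + n - r_2) = n(n + 19/6).
Evaluating step by step (a_0 = 1):
  n = 1: D(1) = 1(1 + 19/6) = 25/6; numerator = -1(1) = -1; a_1 = (-1)/(25/6) = -6/25
  n = 2: D(2) = 2(2 + 19/6) = 31/3; numerator = -1(-6/25) + 3(1) = 81/25; a_2 = (81/25)/(31/3) = 243/775
  n = 3: D(3) = 3(3 + 19/6) = 37/2; numerator = -1(243/775) + 3(-6/25) = -801/775; a_3 = (-801/775)/(37/2) = -1602/28675
  n = 4: D(4) = 4(4 + 19/6) = 86/3; numerator = -1(-1602/28675) + 3(243/775) = 1143/1147; a_4 = (1143/1147)/(86/3) = 3429/98642

r = 2/3; a_0 = 1; a_1 = -6/25; a_2 = 243/775; a_3 = -1602/28675; a_4 = 3429/98642


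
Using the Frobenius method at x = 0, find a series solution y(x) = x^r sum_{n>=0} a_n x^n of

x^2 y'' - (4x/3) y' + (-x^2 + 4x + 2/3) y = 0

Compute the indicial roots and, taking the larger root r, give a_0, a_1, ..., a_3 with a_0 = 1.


Write in Frobenius form y'' + (p(x)/x) y' + (q(x)/x^2) y = 0:
  p(x) = -4/3,  q(x) = -x^2 + 4x + 2/3.
Indicial equation: r(r-1) + (-4/3) r + (2/3) = 0 -> roots r_1 = 2, r_2 = 1/3.
Take r = r_1 = 2. Let y(x) = x^r sum_{n>=0} a_n x^n with a_0 = 1.
Substitute y = x^r sum a_n x^n and match x^{r+n}. The recurrence is
  D(n) a_n + 4 a_{n-1} - 1 a_{n-2} = 0,  where D(n) = (r+n)(r+n-1) + (-4/3)(r+n) + (2/3).
  a_n = [-4 a_{n-1} + 1 a_{n-2}] / D(n).
Since the indicial polynomial factors as (r - r_1)(r - r_2), D(n) = (r_1 + n - r_1)(r_1 + n - r_2) = n(n + 5/3).
Evaluating step by step (a_0 = 1):
  n = 1: D(1) = 1(1 + 5/3) = 8/3; numerator = -4(1) = -4; a_1 = (-4)/(8/3) = -3/2
  n = 2: D(2) = 2(2 + 5/3) = 22/3; numerator = -4(-3/2) + 1(1) = 7; a_2 = (7)/(22/3) = 21/22
  n = 3: D(3) = 3(3 + 5/3) = 14; numerator = -4(21/22) + 1(-3/2) = -117/22; a_3 = (-117/22)/(14) = -117/308

r = 2; a_0 = 1; a_1 = -3/2; a_2 = 21/22; a_3 = -117/308


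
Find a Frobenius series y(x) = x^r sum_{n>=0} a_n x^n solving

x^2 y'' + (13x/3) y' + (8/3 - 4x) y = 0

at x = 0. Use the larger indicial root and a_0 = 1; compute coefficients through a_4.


Write in Frobenius form y'' + (p(x)/x) y' + (q(x)/x^2) y = 0:
  p(x) = 13/3,  q(x) = 8/3 - 4x.
Indicial equation: r(r-1) + (13/3) r + (8/3) = 0 -> roots r_1 = -4/3, r_2 = -2.
Take r = r_1 = -4/3. Let y(x) = x^r sum_{n>=0} a_n x^n with a_0 = 1.
Substitute y = x^r sum a_n x^n and match x^{r+n}. The recurrence is
  D(n) a_n - 4 a_{n-1} = 0,  where D(n) = (r+n)(r+n-1) + (13/3)(r+n) + (8/3).
  a_n = 4 / D(n) * a_{n-1}.
Since the indicial polynomial factors as (r - r_1)(r - r_2), D(n) = (r_1 + n - r_1)(r_1 + n - r_2) = n(n + 2/3).
Evaluating step by step (a_0 = 1):
  n = 1: D(1) = 1(1 + 2/3) = 5/3; numerator = 4(1) = 4; a_1 = (4)/(5/3) = 12/5
  n = 2: D(2) = 2(2 + 2/3) = 16/3; numerator = 4(12/5) = 48/5; a_2 = (48/5)/(16/3) = 9/5
  n = 3: D(3) = 3(3 + 2/3) = 11; numerator = 4(9/5) = 36/5; a_3 = (36/5)/(11) = 36/55
  n = 4: D(4) = 4(4 + 2/3) = 56/3; numerator = 4(36/55) = 144/55; a_4 = (144/55)/(56/3) = 54/385

r = -4/3; a_0 = 1; a_1 = 12/5; a_2 = 9/5; a_3 = 36/55; a_4 = 54/385


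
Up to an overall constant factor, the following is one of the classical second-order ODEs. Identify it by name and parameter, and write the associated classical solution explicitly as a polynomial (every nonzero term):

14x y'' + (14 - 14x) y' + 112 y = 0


All three coefficients share the factor 14; dividing through by 14 gives  x y'' + (1 - x) y' + 8 y = 0.
This matches the Laguerre equation x y'' + (1 - x) y' + n y = 0 with n = 8; the polynomial solution is L_8(x).
With y = sum_k a_k x^k, matching x^k gives (k+1)k a_{k+1} + (k+1) a_{k+1} - k a_k + n a_k = 0, i.e. (k+1)^2 a_{k+1} = (k - n) a_k = (k - 8) a_k. The right side vanishes at k = 8, so the series terminates at degree 8.
Standard normalization L_n(0) = 1 gives a_0 = 1. Work upward with a_{k+1} = (k - 8) a_k / (k+1)^2:
  a_1 = (0 - 8)(1) / 1^2 = -8/1 = -8
  a_2 = (1 - 8)(-8) / 2^2 = 56/4 = 14
  a_3 = (2 - 8)(14) / 3^2 = -84/9 = -28/3
  a_4 = (3 - 8)(-28/3) / 4^2 = (140/3)/16 = 35/12
  a_5 = (4 - 8)(35/12) / 5^2 = (-35/3)/25 = -7/15
  a_6 = (5 - 8)(-7/15) / 6^2 = (7/5)/36 = 7/180
  a_7 = (6 - 8)(7/180) / 7^2 = (-7/90)/49 = -1/630
  a_8 = (7 - 8)(-1/630) / 8^2 = (1/630)/64 = 1/40320
Hence L_8(x) = x^8/40320 - x^7/630 + 7 x^6/180 - 7 x^5/15 + 35 x^4/12 - 28 x^3/3 + 14 x^2 - 8 x + 1.

L_8(x); series = x^8/40320 - x^7/630 + 7 x^6/180 - 7 x^5/15 + 35 x^4/12 - 28 x^3/3 + 14 x^2 - 8 x + 1


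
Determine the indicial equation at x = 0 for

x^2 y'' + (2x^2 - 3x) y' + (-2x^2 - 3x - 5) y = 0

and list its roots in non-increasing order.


Divide by x^2 to reach normal form y'' + P_1(x) y' + P_2(x) y = 0 with P_1(x) = 2 - 3/x and P_2(x) = -2 - 3/x - 5/x^2.
x = 0 is a singular point because the y'-coefficient 2 - 3/x has a pole at x = 0 and the y-coefficient -2 - 3/x - 5/x^2 has a pole at x = 0.
It is a regular singular point because x P_1(x) = p(x) = 2x - 3 and x^2 P_2(x) = q(x) = -2x^2 - 3x - 5 are polynomials, hence analytic at x = 0.
p(0) = -3,  q(0) = -5.
Indicial equation: r(r-1) + p(0) r + q(0) = 0, i.e. r^2 + (p(0) - 1) r + q(0) = 0, i.e. r^2 - 4 r - 5 = 0.
Discriminant: (-4)^2 - 4(-5) = 36, so r = (4 ± 6)/2.
Solving: r_1 = 5, r_2 = -1.

indicial: r^2 - 4 r - 5 = 0; roots r_1 = 5, r_2 = -1
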